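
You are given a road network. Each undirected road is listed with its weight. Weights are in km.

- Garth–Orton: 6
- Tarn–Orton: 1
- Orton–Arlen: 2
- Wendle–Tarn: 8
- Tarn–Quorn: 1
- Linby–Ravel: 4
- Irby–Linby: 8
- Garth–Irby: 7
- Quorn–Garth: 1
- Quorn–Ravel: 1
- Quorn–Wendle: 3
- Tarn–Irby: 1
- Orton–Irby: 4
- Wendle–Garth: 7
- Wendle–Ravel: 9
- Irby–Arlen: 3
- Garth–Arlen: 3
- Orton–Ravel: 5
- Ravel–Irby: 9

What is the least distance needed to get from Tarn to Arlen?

3 km

Enumerating some paths:
Tarn → Orton → Arlen: 1+2 = 3
Tarn → Irby → Arlen: 1+3 = 4
Tarn → Quorn → Garth → Arlen: 1+1+3 = 5
Tarn → Irby → Orton → Arlen: 1+4+2 = 7
The minimum is 3 km via Tarn → Orton → Arlen.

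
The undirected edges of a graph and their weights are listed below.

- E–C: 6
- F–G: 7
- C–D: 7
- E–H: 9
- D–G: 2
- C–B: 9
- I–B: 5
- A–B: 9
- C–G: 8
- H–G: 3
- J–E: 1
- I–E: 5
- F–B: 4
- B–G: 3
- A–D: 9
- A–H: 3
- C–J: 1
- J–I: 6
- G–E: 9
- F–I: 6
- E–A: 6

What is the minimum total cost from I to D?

10

Shortest distances from I:
I: 0
B: 5  (via I)
E: 5  (via I)
F: 6  (via I)
J: 6  (via I)
C: 7  (via J)
G: 8  (via B)
D: 10  (via G)
Shortest route: I–B–G–D = 10.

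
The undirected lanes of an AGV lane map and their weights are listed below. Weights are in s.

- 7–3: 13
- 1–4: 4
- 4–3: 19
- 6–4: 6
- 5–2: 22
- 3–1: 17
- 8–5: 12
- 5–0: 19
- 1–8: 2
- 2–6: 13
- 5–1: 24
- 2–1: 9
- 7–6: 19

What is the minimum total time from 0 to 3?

50 s

Running Dijkstra from 0:
0: 0
5: 19  (via 0)
8: 31  (via 5)
1: 33  (via 8)
4: 37  (via 1)
2: 41  (via 5)
6: 43  (via 4)
3: 50  (via 1)
Shortest route: 0–5–8–1–3 = 50 s.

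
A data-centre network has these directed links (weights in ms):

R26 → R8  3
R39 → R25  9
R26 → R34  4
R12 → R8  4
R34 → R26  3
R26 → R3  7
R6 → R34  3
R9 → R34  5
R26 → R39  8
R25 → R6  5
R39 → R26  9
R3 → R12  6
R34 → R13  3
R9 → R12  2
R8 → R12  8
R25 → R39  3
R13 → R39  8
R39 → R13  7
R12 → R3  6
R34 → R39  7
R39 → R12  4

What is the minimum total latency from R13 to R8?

16 ms

Running Dijkstra from R13:
R13: 0
R39: 8  (via R13)
R12: 12  (via R39)
R8: 16  (via R12)
Shortest route: R13–R39–R12–R8 = 16 ms.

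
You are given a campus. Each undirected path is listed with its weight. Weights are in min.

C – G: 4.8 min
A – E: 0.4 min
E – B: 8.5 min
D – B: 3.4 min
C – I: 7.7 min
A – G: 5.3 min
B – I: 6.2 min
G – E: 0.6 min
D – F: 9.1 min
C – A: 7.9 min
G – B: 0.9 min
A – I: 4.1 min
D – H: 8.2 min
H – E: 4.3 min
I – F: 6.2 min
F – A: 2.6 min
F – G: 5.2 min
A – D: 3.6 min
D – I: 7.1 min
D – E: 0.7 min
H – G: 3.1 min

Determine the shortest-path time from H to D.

Running Dijkstra from H:
H: 0
G: 3.1  (via H)
E: 3.7  (via G)
B: 4  (via G)
A: 4.1  (via E)
D: 4.4  (via E)
Shortest route: H–G–E–D = 4.4 min.

4.4 min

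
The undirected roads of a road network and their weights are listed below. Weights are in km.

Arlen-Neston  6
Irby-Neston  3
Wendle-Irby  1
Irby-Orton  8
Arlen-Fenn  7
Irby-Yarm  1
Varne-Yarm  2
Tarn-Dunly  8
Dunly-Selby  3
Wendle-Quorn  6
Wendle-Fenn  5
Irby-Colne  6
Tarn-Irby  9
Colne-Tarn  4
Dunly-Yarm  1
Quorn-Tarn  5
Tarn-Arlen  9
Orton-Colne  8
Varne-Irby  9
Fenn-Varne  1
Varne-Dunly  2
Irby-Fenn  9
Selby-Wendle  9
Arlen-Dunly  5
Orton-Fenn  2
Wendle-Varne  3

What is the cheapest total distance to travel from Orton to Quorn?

12 km

Settle nodes by increasing distance from Orton:
Orton: 0
Fenn: 2  (via Orton)
Varne: 3  (via Fenn)
Yarm: 5  (via Varne)
Dunly: 5  (via Varne)
Wendle: 6  (via Varne)
Irby: 6  (via Yarm)
Colne: 8  (via Orton)
Selby: 8  (via Dunly)
Neston: 9  (via Irby)
Arlen: 9  (via Fenn)
Quorn: 12  (via Wendle)
Shortest route: Orton–Fenn–Varne–Wendle–Quorn = 12 km.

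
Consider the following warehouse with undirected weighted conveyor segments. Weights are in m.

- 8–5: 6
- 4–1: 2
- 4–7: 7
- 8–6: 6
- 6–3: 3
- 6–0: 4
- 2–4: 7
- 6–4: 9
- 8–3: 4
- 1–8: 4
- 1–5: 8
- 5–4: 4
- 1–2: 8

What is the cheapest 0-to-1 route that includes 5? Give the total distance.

22 m

Shortest 0→5: 0–6–8–5 = 16
Best 5 to 1: 5–4–1 costing 6
Total via 5: 16 + 6 = 22 m.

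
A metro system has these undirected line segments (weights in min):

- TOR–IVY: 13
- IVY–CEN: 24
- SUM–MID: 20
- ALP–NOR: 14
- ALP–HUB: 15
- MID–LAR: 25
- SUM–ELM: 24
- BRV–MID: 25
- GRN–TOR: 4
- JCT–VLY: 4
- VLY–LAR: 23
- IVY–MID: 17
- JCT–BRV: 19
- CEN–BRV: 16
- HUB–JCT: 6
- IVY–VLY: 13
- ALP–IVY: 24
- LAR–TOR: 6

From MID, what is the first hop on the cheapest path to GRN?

IVY

Compare a few routes:
MID–BRV–JCT–VLY–IVY–TOR–GRN: 25+19+4+13+13+4 = 78
MID–LAR–TOR–GRN: 25+6+4 = 35
MID–IVY–TOR–GRN: 17+13+4 = 34
MID–IVY–VLY–LAR–TOR–GRN: 17+13+23+6+4 = 63
Cheapest is MID–IVY–TOR–GRN at 34 min.
So from MID the first move is to IVY.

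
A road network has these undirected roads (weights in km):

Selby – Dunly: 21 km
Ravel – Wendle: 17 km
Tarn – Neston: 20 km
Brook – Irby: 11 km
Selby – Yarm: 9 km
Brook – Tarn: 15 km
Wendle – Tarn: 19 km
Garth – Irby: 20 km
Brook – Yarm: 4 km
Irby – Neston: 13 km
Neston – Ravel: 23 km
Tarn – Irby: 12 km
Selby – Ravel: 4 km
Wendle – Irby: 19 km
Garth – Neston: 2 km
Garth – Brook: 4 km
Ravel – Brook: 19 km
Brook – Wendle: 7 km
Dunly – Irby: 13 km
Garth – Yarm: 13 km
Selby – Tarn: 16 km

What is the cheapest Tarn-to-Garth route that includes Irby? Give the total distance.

27 km

Best Tarn to Irby: Tarn → Irby costing 12
Best Irby to Garth: Irby → Brook → Garth costing 15
Total via Irby: 12 + 15 = 27 km.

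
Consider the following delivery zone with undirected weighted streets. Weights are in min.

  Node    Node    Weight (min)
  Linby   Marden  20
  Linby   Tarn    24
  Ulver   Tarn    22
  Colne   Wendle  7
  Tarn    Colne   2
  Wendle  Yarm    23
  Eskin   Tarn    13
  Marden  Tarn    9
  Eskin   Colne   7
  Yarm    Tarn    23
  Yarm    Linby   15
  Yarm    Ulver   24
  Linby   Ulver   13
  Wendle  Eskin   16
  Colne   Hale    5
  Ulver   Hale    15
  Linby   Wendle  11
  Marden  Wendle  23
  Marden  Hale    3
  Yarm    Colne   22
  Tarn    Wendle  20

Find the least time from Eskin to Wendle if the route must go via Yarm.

Best Eskin to Yarm: Eskin–Colne–Yarm costing 29
Shortest Yarm→Wendle: Yarm–Wendle = 23
Total via Yarm: 29 + 23 = 52 min.

52 min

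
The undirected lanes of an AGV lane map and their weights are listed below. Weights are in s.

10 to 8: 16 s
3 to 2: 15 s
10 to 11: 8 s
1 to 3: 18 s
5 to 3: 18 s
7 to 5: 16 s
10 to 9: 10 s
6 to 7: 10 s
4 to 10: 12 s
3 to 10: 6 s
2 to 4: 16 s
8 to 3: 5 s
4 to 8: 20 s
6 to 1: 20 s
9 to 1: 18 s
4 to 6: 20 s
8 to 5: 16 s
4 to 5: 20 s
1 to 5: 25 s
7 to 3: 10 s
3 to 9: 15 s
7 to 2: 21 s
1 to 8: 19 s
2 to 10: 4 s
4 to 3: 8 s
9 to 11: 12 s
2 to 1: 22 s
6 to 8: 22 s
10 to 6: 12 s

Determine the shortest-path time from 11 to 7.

Compare a few routes:
11 → 10 → 6 → 7: 8+12+10 = 30
11 → 9 → 3 → 7: 12+15+10 = 37
11 → 10 → 3 → 7: 8+6+10 = 24
11 → 10 → 2 → 7: 8+4+21 = 33
Cheapest is 11 → 10 → 3 → 7 at 24 s.

24 s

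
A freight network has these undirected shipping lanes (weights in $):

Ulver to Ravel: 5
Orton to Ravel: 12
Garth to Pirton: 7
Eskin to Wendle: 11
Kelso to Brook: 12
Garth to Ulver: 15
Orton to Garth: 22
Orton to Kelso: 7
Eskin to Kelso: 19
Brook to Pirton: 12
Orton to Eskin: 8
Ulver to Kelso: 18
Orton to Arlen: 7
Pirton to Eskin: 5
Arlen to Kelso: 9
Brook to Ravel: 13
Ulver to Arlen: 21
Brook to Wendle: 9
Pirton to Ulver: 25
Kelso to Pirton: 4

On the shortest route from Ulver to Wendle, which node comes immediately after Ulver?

Candidate routes:
Ulver - Ravel - Brook - Wendle: 5+13+9 = 27
Ulver - Ravel - Orton - Eskin - Wendle: 5+12+8+11 = 36
The minimum is $27 via Ulver - Ravel - Brook - Wendle.
So from Ulver the first move is to Ravel.

Ravel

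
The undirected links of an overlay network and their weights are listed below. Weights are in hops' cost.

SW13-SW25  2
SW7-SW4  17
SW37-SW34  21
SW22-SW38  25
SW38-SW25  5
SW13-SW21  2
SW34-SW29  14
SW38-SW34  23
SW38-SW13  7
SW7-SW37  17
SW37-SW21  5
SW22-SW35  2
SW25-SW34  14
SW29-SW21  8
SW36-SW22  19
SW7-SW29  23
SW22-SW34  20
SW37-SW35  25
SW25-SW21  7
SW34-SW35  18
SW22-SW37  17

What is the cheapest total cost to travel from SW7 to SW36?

53 hops' cost

Candidate routes:
SW7 - SW29 - SW21 - SW37 - SW22 - SW36: 23+8+5+17+19 = 72
SW7 - SW37 - SW22 - SW36: 17+17+19 = 53
SW7 - SW37 - SW35 - SW22 - SW36: 17+25+2+19 = 63
Cheapest is SW7 - SW37 - SW22 - SW36 at 53 hops' cost.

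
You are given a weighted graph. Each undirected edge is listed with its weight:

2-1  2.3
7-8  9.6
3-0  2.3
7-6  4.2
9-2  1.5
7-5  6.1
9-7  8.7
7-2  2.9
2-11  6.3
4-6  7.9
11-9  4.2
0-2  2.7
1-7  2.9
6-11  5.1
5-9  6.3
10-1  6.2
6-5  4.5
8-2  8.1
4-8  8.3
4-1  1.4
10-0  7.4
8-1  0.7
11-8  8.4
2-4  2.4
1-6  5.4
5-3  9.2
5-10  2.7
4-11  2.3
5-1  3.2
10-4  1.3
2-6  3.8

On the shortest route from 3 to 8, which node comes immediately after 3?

Compare a few routes:
3–0–2–7–1–8: 2.3+2.7+2.9+2.9+0.7 = 11.5
3–0–2–1–8: 2.3+2.7+2.3+0.7 = 8
3–0–2–4–1–8: 2.3+2.7+2.4+1.4+0.7 = 9.5
Cheapest is 3–0–2–1–8 at 8.
So from 3 the first move is to 0.

0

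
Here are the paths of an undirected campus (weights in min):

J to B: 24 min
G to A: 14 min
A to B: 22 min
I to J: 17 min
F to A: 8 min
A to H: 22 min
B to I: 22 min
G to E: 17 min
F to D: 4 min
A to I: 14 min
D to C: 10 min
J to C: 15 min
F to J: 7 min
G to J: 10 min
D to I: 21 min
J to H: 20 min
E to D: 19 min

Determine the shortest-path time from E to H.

47 min

Enumerating some paths:
E - G - J - H: 17+10+20 = 47
E - D - F - J - H: 19+4+7+20 = 50
E - G - A - H: 17+14+22 = 53
Cheapest is E - G - J - H at 47 min.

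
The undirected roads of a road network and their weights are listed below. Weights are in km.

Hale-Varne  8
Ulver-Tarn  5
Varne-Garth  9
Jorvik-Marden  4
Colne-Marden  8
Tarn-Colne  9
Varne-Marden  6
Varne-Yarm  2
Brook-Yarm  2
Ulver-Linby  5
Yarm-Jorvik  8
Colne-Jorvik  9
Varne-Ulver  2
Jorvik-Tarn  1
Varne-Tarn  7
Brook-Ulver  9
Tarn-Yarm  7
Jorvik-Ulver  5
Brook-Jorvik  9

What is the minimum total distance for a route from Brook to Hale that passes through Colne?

40 km

Shortest Brook→Colne: Brook → Yarm → Tarn → Colne = 18
Best Colne to Hale: Colne → Marden → Varne → Hale costing 22
Total via Colne: 18 + 22 = 40 km.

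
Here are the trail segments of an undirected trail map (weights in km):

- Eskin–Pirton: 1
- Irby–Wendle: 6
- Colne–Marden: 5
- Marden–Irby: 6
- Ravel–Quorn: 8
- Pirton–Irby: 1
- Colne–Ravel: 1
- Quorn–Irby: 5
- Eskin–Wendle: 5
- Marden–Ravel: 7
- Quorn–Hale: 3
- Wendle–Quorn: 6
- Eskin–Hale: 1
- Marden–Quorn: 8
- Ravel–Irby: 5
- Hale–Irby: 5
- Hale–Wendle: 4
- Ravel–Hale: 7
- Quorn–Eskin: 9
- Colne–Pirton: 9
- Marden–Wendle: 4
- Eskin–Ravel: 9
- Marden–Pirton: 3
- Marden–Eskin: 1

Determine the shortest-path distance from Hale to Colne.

Shortest distances from Hale:
Hale: 0
Eskin: 1  (via Hale)
Pirton: 2  (via Eskin)
Marden: 2  (via Eskin)
Quorn: 3  (via Hale)
Irby: 3  (via Pirton)
Wendle: 4  (via Hale)
Colne: 7  (via Marden)
Shortest route: Hale–Eskin–Marden–Colne = 7 km.

7 km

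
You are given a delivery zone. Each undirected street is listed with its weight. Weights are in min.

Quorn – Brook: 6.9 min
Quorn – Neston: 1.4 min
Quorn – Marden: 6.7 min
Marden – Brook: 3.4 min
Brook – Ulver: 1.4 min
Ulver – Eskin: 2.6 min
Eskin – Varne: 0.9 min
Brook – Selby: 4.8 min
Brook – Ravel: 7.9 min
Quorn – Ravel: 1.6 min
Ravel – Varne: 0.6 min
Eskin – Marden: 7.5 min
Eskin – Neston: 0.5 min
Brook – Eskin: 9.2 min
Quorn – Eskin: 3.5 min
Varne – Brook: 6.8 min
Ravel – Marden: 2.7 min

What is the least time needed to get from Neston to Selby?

Enumerating some paths:
Neston - Eskin - Ulver - Brook - Selby: 0.5+2.6+1.4+4.8 = 9.3
Neston - Eskin - Varne - Brook - Selby: 0.5+0.9+6.8+4.8 = 13
Neston - Eskin - Varne - Ravel - Marden - Brook - Selby: 0.5+0.9+0.6+2.7+3.4+4.8 = 12.9
The minimum is 9.3 min via Neston - Eskin - Ulver - Brook - Selby.

9.3 min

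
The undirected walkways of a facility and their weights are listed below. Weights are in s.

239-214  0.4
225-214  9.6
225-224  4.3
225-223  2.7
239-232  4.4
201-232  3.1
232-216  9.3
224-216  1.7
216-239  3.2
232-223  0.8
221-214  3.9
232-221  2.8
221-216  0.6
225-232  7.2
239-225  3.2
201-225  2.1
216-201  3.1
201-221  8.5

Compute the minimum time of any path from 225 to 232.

Settle nodes by increasing distance from 225:
225: 0
201: 2.1  (via 225)
223: 2.7  (via 225)
239: 3.2  (via 225)
232: 3.5  (via 223)
Shortest route: 225–223–232 = 3.5 s.

3.5 s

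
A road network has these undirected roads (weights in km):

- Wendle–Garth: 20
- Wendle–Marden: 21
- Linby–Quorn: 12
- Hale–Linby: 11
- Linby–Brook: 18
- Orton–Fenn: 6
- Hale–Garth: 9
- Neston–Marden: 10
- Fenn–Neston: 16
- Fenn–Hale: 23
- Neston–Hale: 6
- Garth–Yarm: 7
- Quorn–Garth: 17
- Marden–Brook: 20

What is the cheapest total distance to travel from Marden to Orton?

Settle nodes by increasing distance from Marden:
Marden: 0
Neston: 10  (via Marden)
Hale: 16  (via Neston)
Brook: 20  (via Marden)
Wendle: 21  (via Marden)
Garth: 25  (via Hale)
Fenn: 26  (via Neston)
Linby: 27  (via Hale)
Yarm: 32  (via Garth)
Orton: 32  (via Fenn)
Shortest route: Marden–Neston–Fenn–Orton = 32 km.

32 km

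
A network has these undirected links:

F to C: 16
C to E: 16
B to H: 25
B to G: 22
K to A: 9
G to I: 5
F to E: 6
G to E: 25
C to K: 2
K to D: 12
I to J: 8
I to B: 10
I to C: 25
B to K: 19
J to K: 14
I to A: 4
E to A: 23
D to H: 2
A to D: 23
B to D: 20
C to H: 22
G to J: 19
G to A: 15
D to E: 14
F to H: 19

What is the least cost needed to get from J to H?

28

Enumerating some paths:
J - I - A - D - H: 8+4+23+2 = 37
J - K - C - H: 14+2+22 = 38
J - K - D - H: 14+12+2 = 28
J - I - A - K - D - H: 8+4+9+12+2 = 35
The minimum is 28 via J - K - D - H.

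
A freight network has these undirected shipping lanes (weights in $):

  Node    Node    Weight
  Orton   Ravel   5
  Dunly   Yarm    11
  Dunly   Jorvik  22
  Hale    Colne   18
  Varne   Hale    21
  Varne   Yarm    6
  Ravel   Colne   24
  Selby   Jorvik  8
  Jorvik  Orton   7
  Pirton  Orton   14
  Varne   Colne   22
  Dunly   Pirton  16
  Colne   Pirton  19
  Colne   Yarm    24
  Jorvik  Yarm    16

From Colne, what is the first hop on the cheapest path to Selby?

Ravel

Compare a few routes:
Colne - Yarm - Jorvik - Selby: 24+16+8 = 48
Colne - Pirton - Orton - Jorvik - Selby: 19+14+7+8 = 48
Colne - Ravel - Orton - Jorvik - Selby: 24+5+7+8 = 44
Cheapest is Colne - Ravel - Orton - Jorvik - Selby at $44.
So from Colne the first move is to Ravel.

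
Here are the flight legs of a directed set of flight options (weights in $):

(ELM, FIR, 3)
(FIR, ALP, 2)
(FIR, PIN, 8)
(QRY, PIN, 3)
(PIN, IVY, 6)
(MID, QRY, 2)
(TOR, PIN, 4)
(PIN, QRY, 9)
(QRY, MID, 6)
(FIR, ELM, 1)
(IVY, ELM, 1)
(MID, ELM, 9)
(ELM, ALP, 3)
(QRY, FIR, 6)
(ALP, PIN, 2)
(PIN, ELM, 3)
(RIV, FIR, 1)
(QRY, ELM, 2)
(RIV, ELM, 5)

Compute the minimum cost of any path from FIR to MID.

$19

Shortest distances from FIR:
FIR: 0
ELM: 1  (via FIR)
ALP: 2  (via FIR)
PIN: 4  (via ALP)
IVY: 10  (via PIN)
QRY: 13  (via PIN)
MID: 19  (via QRY)
Shortest route: FIR → ALP → PIN → QRY → MID = $19.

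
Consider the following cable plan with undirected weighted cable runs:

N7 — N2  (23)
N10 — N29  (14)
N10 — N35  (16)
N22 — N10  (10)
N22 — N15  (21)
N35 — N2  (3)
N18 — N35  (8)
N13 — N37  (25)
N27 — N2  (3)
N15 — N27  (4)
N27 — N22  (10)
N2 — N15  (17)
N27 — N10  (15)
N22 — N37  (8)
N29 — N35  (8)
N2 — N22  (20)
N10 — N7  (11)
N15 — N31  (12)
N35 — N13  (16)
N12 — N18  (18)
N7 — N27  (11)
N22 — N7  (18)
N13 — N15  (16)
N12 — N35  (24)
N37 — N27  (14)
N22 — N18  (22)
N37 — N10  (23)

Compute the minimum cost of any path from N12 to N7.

41

Running Dijkstra from N12:
N12: 0
N18: 18  (via N12)
N35: 24  (via N12)
N2: 27  (via N35)
N27: 30  (via N2)
N29: 32  (via N35)
N15: 34  (via N27)
N13: 40  (via N35)
N10: 40  (via N35)
N22: 40  (via N18)
N7: 41  (via N27)
Shortest route: N12–N35–N2–N27–N7 = 41.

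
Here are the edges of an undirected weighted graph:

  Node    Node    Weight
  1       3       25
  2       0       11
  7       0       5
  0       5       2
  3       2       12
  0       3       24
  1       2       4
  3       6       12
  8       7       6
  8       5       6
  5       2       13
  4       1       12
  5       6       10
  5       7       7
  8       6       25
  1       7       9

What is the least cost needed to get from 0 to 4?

26

Compare a few routes:
0 - 2 - 1 - 4: 11+4+12 = 27
0 - 5 - 7 - 1 - 4: 2+7+9+12 = 30
0 - 7 - 1 - 4: 5+9+12 = 26
Cheapest is 0 - 7 - 1 - 4 at 26.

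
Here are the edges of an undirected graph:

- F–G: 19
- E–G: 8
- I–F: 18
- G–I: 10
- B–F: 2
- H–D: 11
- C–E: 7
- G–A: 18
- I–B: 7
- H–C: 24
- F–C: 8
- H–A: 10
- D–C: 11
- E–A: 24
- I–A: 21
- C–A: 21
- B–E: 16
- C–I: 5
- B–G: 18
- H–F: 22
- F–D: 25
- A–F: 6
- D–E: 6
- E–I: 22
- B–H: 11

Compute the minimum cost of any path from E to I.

Enumerating some paths:
E–G–I: 8+10 = 18
E–C–I: 7+5 = 12
E–I: 22 = 22
E–D–C–I: 6+11+5 = 22
The minimum is 12 via E–C–I.

12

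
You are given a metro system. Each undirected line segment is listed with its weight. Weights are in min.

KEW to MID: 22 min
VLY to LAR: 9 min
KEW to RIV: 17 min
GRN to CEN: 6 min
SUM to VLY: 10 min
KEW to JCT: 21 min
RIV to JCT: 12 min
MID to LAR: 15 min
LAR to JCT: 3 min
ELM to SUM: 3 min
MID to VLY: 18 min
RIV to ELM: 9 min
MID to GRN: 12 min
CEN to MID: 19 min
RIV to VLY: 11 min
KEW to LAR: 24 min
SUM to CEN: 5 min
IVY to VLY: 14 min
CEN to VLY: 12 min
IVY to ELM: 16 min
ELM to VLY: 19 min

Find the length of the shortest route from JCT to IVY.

26 min

Settle nodes by increasing distance from JCT:
JCT: 0
LAR: 3  (via JCT)
RIV: 12  (via JCT)
VLY: 12  (via LAR)
MID: 18  (via LAR)
ELM: 21  (via RIV)
KEW: 21  (via JCT)
SUM: 22  (via VLY)
CEN: 24  (via VLY)
IVY: 26  (via VLY)
Shortest route: JCT → LAR → VLY → IVY = 26 min.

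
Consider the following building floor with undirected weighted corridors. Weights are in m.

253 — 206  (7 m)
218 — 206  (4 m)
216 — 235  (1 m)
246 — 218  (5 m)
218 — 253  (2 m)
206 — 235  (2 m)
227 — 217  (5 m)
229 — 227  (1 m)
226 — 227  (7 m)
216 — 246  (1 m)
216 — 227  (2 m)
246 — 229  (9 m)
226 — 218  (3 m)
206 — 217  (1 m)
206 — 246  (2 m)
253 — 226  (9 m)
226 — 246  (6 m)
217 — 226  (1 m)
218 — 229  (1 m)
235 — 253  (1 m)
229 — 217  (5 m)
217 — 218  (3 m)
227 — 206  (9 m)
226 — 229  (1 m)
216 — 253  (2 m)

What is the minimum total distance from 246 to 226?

4 m

Running Dijkstra from 246:
246: 0
216: 1  (via 246)
206: 2  (via 246)
235: 2  (via 216)
217: 3  (via 206)
253: 3  (via 216)
227: 3  (via 216)
226: 4  (via 217)
Shortest route: 246–206–217–226 = 4 m.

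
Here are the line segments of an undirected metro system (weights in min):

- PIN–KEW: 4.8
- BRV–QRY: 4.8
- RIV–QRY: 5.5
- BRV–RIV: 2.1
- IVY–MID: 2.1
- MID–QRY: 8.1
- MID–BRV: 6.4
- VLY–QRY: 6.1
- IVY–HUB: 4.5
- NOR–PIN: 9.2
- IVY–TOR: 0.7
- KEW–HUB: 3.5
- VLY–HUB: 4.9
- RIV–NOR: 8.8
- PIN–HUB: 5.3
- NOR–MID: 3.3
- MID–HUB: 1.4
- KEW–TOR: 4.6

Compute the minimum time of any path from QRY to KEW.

Shortest distances from QRY:
QRY: 0
BRV: 4.8  (via QRY)
RIV: 5.5  (via QRY)
VLY: 6.1  (via QRY)
MID: 8.1  (via QRY)
HUB: 9.5  (via MID)
IVY: 10.2  (via MID)
TOR: 10.9  (via IVY)
NOR: 11.4  (via MID)
KEW: 13  (via HUB)
Shortest route: QRY → MID → HUB → KEW = 13 min.

13 min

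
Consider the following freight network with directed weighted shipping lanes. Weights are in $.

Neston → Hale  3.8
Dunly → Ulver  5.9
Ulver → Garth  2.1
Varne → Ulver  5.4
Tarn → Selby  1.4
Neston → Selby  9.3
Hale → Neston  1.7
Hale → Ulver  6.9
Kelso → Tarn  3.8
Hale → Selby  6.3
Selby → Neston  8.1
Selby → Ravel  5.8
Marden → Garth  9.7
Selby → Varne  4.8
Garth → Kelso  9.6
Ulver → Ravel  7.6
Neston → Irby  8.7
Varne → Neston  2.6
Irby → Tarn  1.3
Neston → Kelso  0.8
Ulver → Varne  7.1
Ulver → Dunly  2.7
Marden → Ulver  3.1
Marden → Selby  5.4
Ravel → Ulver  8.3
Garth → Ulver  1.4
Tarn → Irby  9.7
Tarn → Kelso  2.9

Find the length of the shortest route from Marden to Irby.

$21.5

Enumerating some paths:
Marden → Selby → Neston → Irby: 5.4+8.1+8.7 = 22.2
Marden → Ulver → Varne → Neston → Irby: 3.1+7.1+2.6+8.7 = 21.5
Marden → Ulver → Varne → Neston → Kelso → Tarn → Irby: 3.1+7.1+2.6+0.8+3.8+9.7 = 27.1
Marden → Selby → Varne → Neston → Kelso → Tarn → Irby: 5.4+4.8+2.6+0.8+3.8+9.7 = 27.1
Cheapest is Marden → Ulver → Varne → Neston → Irby at $21.5.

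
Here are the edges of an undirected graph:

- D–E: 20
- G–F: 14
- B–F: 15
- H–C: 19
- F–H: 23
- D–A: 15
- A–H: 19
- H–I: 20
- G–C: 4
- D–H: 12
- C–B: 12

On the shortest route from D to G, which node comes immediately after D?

Compare a few routes:
D–H–C–G: 12+19+4 = 35
D–H–F–G: 12+23+14 = 49
D–H–F–B–C–G: 12+23+15+12+4 = 66
D–A–H–C–G: 15+19+19+4 = 57
The minimum is 35 via D–H–C–G.
So from D the first move is to H.

H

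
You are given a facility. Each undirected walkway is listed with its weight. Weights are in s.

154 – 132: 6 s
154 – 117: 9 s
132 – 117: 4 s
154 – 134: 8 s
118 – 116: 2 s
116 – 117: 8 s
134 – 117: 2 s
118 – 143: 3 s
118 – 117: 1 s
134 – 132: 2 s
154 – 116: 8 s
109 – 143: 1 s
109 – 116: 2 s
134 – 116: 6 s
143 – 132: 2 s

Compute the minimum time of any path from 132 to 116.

5 s

Shortest distances from 132:
132: 0
143: 2  (via 132)
134: 2  (via 132)
109: 3  (via 143)
117: 4  (via 132)
118: 5  (via 143)
116: 5  (via 109)
Shortest route: 132 → 143 → 109 → 116 = 5 s.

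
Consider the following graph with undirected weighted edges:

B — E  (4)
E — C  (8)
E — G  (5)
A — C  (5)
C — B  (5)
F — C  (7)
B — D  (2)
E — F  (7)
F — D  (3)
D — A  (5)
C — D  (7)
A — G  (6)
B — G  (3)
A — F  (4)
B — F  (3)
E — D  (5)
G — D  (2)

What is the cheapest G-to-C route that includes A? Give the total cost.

11

Shortest G→A: G → A = 6
Best A to C: A → C costing 5
Total via A: 6 + 5 = 11.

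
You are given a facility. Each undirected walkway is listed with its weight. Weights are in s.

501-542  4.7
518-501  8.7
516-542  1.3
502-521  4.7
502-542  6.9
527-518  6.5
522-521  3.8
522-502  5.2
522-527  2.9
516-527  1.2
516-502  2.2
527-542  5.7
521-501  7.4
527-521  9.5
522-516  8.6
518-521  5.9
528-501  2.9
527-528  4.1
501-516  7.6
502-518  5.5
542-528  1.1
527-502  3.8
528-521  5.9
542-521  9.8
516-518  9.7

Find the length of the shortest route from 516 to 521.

Shortest distances from 516:
516: 0
527: 1.2  (via 516)
542: 1.3  (via 516)
502: 2.2  (via 516)
528: 2.4  (via 542)
522: 4.1  (via 527)
501: 5.3  (via 528)
521: 6.9  (via 502)
Shortest route: 516 → 502 → 521 = 6.9 s.

6.9 s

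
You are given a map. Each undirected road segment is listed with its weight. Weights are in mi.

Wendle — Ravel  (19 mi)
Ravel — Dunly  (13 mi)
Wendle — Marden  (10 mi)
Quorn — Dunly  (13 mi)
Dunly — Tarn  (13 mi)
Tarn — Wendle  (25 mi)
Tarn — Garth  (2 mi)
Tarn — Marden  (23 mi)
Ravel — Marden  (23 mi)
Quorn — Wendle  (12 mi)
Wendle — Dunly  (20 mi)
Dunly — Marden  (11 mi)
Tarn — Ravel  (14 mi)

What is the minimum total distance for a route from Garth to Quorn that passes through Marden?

Best Garth to Marden: Garth → Tarn → Marden costing 25
Best Marden to Quorn: Marden → Wendle → Quorn costing 22
Total via Marden: 25 + 22 = 47 mi.

47 mi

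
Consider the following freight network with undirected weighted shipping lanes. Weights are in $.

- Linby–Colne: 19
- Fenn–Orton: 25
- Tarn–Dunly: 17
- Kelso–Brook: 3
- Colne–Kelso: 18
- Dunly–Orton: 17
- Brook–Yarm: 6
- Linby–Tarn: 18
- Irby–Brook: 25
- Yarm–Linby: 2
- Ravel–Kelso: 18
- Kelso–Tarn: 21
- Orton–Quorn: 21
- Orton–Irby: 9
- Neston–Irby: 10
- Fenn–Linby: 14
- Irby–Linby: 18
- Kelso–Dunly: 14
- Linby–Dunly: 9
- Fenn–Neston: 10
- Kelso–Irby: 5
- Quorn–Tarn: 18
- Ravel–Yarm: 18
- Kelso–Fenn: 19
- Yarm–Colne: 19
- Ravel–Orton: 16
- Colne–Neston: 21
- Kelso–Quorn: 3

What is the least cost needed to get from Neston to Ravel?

$33

Settle nodes by increasing distance from Neston:
Neston: 0
Fenn: 10  (via Neston)
Irby: 10  (via Neston)
Kelso: 15  (via Irby)
Quorn: 18  (via Kelso)
Brook: 18  (via Kelso)
Orton: 19  (via Irby)
Colne: 21  (via Neston)
Linby: 24  (via Fenn)
Yarm: 24  (via Brook)
Dunly: 29  (via Kelso)
Ravel: 33  (via Kelso)
Shortest route: Neston–Irby–Kelso–Ravel = $33.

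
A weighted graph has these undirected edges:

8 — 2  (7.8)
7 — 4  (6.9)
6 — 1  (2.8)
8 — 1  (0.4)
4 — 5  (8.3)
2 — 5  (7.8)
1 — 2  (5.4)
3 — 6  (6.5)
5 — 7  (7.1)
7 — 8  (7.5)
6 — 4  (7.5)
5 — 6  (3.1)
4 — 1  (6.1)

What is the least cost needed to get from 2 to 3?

Candidate routes:
2 - 8 - 1 - 6 - 3: 7.8+0.4+2.8+6.5 = 17.5
2 - 1 - 6 - 3: 5.4+2.8+6.5 = 14.7
2 - 1 - 4 - 6 - 3: 5.4+6.1+7.5+6.5 = 25.5
2 - 5 - 6 - 3: 7.8+3.1+6.5 = 17.4
The minimum is 14.7 via 2 - 1 - 6 - 3.

14.7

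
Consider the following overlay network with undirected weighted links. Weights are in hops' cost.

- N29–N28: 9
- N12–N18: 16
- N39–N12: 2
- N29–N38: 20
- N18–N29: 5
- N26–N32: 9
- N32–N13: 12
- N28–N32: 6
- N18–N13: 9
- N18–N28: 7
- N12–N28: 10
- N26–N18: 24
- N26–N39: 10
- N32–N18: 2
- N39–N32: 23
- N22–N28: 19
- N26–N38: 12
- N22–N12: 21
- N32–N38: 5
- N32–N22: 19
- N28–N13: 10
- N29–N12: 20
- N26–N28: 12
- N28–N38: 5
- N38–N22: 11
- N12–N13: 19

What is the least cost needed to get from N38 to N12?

Shortest distances from N38:
N38: 0
N32: 5  (via N38)
N28: 5  (via N38)
N18: 7  (via N32)
N22: 11  (via N38)
N26: 12  (via N38)
N29: 12  (via N18)
N12: 15  (via N28)
Shortest route: N38 → N28 → N12 = 15 hops' cost.

15 hops' cost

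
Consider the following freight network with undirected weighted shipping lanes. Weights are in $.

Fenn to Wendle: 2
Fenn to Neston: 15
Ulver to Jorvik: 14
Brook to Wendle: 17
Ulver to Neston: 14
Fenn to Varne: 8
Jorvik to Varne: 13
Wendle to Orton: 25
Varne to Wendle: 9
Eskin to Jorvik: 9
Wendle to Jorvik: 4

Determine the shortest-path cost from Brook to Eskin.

Candidate routes:
Brook → Wendle → Fenn → Varne → Jorvik → Eskin: 17+2+8+13+9 = 49
Brook → Wendle → Jorvik → Eskin: 17+4+9 = 30
Brook → Wendle → Varne → Jorvik → Eskin: 17+9+13+9 = 48
Cheapest is Brook → Wendle → Jorvik → Eskin at $30.

$30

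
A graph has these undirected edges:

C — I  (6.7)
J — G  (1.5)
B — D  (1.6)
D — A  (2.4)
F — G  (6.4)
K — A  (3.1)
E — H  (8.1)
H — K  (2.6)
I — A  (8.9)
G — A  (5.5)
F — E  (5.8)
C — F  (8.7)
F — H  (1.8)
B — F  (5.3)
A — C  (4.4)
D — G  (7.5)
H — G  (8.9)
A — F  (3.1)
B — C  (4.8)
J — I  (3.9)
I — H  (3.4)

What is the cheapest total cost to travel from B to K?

7.1

Compare a few routes:
B → F → A → K: 5.3+3.1+3.1 = 11.5
B → F → H → K: 5.3+1.8+2.6 = 9.7
B → D → A → K: 1.6+2.4+3.1 = 7.1
Cheapest is B → D → A → K at 7.1.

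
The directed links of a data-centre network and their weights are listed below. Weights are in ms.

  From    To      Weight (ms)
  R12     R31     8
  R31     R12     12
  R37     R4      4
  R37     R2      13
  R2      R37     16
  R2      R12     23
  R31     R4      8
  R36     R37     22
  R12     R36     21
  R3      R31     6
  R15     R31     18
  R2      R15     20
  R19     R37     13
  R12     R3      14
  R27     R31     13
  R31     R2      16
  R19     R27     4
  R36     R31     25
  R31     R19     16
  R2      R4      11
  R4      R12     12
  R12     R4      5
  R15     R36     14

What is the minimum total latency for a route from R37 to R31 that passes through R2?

44 ms

Best R37 to R2: R37 → R2 costing 13
Shortest R2→R31: R2 → R12 → R31 = 31
Total via R2: 13 + 31 = 44 ms.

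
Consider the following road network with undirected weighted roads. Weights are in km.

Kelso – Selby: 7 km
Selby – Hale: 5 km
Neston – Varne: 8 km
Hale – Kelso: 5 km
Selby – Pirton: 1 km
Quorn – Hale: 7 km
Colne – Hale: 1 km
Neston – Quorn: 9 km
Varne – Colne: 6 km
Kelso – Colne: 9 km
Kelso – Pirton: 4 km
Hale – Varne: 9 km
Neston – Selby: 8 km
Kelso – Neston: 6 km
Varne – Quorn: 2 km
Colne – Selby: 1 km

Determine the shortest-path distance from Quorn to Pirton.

10 km

Running Dijkstra from Quorn:
Quorn: 0
Varne: 2  (via Quorn)
Hale: 7  (via Quorn)
Colne: 8  (via Varne)
Selby: 9  (via Colne)
Neston: 9  (via Quorn)
Pirton: 10  (via Selby)
Shortest route: Quorn–Varne–Colne–Selby–Pirton = 10 km.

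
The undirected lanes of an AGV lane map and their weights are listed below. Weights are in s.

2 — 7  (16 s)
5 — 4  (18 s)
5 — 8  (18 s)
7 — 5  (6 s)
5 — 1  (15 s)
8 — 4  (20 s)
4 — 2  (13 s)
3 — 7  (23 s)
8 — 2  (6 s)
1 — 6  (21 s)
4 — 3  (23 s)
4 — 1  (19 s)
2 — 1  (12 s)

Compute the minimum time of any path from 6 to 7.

Running Dijkstra from 6:
6: 0
1: 21  (via 6)
2: 33  (via 1)
5: 36  (via 1)
8: 39  (via 2)
4: 40  (via 1)
7: 42  (via 5)
Shortest route: 6–1–5–7 = 42 s.

42 s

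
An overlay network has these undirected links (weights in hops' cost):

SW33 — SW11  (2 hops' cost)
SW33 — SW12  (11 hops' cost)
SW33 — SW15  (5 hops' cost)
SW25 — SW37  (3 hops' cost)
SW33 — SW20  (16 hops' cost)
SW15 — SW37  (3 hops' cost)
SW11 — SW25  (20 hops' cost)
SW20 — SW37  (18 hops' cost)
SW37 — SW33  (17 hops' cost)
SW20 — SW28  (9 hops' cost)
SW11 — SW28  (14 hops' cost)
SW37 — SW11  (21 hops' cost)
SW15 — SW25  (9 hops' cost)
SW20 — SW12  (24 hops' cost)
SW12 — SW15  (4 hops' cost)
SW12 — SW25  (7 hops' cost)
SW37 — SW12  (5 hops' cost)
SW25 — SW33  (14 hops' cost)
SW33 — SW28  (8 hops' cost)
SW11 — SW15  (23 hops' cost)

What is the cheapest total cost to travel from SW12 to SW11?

Candidate routes:
SW12 → SW15 → SW33 → SW11: 4+5+2 = 11
SW12 → SW33 → SW11: 11+2 = 13
The minimum is 11 hops' cost via SW12 → SW15 → SW33 → SW11.

11 hops' cost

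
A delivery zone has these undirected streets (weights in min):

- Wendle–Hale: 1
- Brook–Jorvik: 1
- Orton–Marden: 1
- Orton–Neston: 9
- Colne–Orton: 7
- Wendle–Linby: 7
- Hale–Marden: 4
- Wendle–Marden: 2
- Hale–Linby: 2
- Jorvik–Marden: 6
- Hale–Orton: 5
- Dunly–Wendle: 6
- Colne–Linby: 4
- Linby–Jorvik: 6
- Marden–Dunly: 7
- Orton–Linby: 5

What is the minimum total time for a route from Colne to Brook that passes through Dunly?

27 min

Shortest Colne→Dunly: Colne–Linby–Hale–Wendle–Dunly = 13
Shortest Dunly→Brook: Dunly–Marden–Jorvik–Brook = 14
Total via Dunly: 13 + 14 = 27 min.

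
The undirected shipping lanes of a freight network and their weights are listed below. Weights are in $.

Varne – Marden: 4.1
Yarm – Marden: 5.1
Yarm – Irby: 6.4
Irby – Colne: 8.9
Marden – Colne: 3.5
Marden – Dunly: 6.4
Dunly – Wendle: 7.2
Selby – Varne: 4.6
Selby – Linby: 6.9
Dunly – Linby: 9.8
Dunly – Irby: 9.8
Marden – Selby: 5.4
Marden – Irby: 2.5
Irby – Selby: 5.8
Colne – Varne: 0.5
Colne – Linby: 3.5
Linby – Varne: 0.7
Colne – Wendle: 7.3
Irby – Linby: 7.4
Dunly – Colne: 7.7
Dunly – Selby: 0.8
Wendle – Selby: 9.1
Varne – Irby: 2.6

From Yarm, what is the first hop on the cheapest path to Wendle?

Candidate routes:
Yarm–Marden–Varne–Colne–Wendle: 5.1+4.1+0.5+7.3 = 17
Yarm–Marden–Colne–Wendle: 5.1+3.5+7.3 = 15.9
Yarm–Marden–Irby–Varne–Colne–Wendle: 5.1+2.5+2.6+0.5+7.3 = 18
Yarm–Irby–Varne–Colne–Wendle: 6.4+2.6+0.5+7.3 = 16.8
The minimum is $15.9 via Yarm–Marden–Colne–Wendle.
So from Yarm the first move is to Marden.

Marden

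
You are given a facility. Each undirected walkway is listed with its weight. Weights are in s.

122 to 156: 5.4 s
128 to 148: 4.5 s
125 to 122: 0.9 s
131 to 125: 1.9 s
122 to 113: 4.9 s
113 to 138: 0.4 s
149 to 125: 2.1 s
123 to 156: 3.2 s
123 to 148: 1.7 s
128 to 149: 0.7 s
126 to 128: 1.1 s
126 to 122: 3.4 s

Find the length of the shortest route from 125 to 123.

Compare a few routes:
125–122–126–128–148–123: 0.9+3.4+1.1+4.5+1.7 = 11.6
125–122–156–123: 0.9+5.4+3.2 = 9.5
125–149–128–148–123: 2.1+0.7+4.5+1.7 = 9
Cheapest is 125–149–128–148–123 at 9 s.

9 s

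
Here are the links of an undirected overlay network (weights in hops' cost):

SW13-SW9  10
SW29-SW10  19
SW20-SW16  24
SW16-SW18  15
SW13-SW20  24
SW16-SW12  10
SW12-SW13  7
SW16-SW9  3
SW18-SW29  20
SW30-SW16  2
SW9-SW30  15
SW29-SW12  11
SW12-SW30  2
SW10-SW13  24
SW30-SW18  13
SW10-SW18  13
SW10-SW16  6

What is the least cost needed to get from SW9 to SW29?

18 hops' cost

Enumerating some paths:
SW9–SW16–SW30–SW12–SW29: 3+2+2+11 = 18
SW9–SW30–SW12–SW29: 15+2+11 = 28
SW9–SW16–SW12–SW29: 3+10+11 = 24
Cheapest is SW9–SW16–SW30–SW12–SW29 at 18 hops' cost.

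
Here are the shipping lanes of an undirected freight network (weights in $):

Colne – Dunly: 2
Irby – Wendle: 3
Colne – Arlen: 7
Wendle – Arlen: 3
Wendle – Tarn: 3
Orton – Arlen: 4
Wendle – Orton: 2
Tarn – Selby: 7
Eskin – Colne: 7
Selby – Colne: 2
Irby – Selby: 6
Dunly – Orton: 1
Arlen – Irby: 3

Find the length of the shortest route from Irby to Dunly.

Shortest distances from Irby:
Irby: 0
Arlen: 3  (via Irby)
Wendle: 3  (via Irby)
Orton: 5  (via Wendle)
Selby: 6  (via Irby)
Tarn: 6  (via Wendle)
Dunly: 6  (via Orton)
Shortest route: Irby → Wendle → Orton → Dunly = $6.

$6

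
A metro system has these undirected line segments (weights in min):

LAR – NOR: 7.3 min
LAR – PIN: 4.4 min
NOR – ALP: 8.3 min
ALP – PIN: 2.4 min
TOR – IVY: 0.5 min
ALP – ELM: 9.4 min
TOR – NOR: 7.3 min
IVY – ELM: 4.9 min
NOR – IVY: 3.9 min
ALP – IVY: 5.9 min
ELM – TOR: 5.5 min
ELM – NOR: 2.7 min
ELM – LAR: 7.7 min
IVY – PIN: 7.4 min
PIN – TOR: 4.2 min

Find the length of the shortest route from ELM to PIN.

Enumerating some paths:
ELM → TOR → PIN: 5.5+4.2 = 9.7
ELM → NOR → IVY → TOR → PIN: 2.7+3.9+0.5+4.2 = 11.3
ELM → IVY → TOR → PIN: 4.9+0.5+4.2 = 9.6
ELM → ALP → PIN: 9.4+2.4 = 11.8
Cheapest is ELM → IVY → TOR → PIN at 9.6 min.

9.6 min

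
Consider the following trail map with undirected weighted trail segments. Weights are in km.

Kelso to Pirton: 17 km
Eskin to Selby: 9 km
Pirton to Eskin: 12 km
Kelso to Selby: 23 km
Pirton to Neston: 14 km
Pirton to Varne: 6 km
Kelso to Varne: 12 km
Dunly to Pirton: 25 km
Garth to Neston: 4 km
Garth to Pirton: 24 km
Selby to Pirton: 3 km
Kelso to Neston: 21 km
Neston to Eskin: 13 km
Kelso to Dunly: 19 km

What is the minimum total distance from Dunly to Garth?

Candidate routes:
Dunly–Kelso–Neston–Garth: 19+21+4 = 44
Dunly–Pirton–Neston–Garth: 25+14+4 = 43
Cheapest is Dunly–Pirton–Neston–Garth at 43 km.

43 km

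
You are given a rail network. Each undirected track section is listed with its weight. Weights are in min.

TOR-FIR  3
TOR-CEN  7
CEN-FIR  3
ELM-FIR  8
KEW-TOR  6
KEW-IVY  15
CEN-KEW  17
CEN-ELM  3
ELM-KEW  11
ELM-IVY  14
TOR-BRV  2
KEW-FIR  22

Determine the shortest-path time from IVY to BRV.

Shortest distances from IVY:
IVY: 0
ELM: 14  (via IVY)
KEW: 15  (via IVY)
CEN: 17  (via ELM)
FIR: 20  (via CEN)
TOR: 21  (via KEW)
BRV: 23  (via TOR)
Shortest route: IVY → KEW → TOR → BRV = 23 min.

23 min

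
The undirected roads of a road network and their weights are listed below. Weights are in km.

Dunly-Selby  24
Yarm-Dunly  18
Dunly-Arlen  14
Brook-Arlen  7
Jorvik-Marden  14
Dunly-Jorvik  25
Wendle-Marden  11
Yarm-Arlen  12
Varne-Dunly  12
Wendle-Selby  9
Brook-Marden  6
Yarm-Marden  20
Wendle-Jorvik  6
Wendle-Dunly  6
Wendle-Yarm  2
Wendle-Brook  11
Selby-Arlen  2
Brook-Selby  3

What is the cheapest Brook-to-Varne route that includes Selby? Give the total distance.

Best Brook to Selby: Brook → Selby costing 3
Best Selby to Varne: Selby → Wendle → Dunly → Varne costing 27
Total via Selby: 3 + 27 = 30 km.

30 km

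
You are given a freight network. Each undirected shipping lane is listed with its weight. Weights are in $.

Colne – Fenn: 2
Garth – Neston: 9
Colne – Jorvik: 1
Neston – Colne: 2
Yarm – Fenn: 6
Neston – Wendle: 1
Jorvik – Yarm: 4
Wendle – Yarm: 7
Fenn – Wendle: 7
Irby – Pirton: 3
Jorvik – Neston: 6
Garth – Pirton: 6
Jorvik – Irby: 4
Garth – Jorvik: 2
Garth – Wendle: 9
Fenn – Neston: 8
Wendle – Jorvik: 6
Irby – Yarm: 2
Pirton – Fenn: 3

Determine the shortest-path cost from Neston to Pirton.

Compare a few routes:
Neston → Wendle → Fenn → Pirton: 1+7+3 = 11
Neston → Colne → Jorvik → Garth → Pirton: 2+1+2+6 = 11
Neston → Colne → Jorvik → Irby → Pirton: 2+1+4+3 = 10
Neston → Colne → Fenn → Pirton: 2+2+3 = 7
The minimum is $7 via Neston → Colne → Fenn → Pirton.

$7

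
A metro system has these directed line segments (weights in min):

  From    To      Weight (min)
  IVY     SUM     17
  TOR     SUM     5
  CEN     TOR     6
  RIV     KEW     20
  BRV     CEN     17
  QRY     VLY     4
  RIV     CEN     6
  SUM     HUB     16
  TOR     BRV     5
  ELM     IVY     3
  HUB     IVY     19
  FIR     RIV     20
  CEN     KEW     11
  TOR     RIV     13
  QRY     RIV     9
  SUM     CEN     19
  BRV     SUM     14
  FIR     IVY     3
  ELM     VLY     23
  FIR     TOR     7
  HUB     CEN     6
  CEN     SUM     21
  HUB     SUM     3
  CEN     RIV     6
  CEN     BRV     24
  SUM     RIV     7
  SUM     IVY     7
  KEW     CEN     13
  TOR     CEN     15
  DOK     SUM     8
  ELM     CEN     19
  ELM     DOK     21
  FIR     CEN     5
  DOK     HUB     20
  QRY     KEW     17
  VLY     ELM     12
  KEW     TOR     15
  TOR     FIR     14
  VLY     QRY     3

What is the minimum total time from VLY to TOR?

24 min

Enumerating some paths:
VLY–QRY–KEW–TOR: 3+17+15 = 35
VLY–QRY–RIV–CEN–TOR: 3+9+6+6 = 24
The minimum is 24 min via VLY–QRY–RIV–CEN–TOR.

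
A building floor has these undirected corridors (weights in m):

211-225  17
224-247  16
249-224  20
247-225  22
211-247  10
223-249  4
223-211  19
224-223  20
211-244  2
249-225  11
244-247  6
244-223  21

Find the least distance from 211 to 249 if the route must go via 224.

Shortest 211→224: 211 → 244 → 247 → 224 = 24
Shortest 224→249: 224 → 249 = 20
Total via 224: 24 + 20 = 44 m.

44 m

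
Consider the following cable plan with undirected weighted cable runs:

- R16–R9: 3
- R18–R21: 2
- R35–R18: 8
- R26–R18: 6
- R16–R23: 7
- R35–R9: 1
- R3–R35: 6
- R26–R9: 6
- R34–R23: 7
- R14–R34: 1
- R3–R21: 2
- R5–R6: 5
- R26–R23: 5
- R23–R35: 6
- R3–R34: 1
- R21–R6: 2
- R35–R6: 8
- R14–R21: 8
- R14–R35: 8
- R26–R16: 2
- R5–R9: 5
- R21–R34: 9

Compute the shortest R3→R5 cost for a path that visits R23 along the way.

20

Shortest R3→R23: R3–R34–R23 = 8
Best R23 to R5: R23–R35–R9–R5 costing 12
Total via R23: 8 + 12 = 20.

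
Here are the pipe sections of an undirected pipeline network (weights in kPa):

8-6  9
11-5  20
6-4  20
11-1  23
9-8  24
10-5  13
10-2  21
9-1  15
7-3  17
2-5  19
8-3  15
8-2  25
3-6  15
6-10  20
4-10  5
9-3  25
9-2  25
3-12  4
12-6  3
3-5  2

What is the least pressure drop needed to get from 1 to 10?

Enumerating some paths:
1 → 9 → 3 → 5 → 10: 15+25+2+13 = 55
1 → 11 → 5 → 10: 23+20+13 = 56
Cheapest is 1 → 9 → 3 → 5 → 10 at 55 kPa.

55 kPa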